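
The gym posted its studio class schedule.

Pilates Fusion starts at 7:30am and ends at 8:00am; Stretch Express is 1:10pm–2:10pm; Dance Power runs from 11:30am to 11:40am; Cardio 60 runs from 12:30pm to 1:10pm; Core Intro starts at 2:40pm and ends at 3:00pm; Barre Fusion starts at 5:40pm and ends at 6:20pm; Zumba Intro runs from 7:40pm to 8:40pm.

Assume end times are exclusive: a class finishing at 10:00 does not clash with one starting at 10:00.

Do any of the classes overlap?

Sorted by start: Pilates Fusion, Dance Power, Cardio 60, Stretch Express, Core Intro, Barre Fusion, Zumba Intro.
Dance Power starts after Pilates Fusion ends, so nothing later overlaps Pilates Fusion either.
Cardio 60 starts after Dance Power ends, so nothing later overlaps Dance Power either.
Stretch Express starts exactly when Cardio 60 ends (back-to-back, no overlap), so nothing later overlaps Cardio 60 either.
Core Intro starts after Stretch Express ends, so nothing later overlaps Stretch Express either.
Barre Fusion starts after Core Intro ends, so nothing later overlaps Core Intro either.
Zumba Intro starts after Barre Fusion ends.
Every pair is clear; the schedule has no overlaps.

No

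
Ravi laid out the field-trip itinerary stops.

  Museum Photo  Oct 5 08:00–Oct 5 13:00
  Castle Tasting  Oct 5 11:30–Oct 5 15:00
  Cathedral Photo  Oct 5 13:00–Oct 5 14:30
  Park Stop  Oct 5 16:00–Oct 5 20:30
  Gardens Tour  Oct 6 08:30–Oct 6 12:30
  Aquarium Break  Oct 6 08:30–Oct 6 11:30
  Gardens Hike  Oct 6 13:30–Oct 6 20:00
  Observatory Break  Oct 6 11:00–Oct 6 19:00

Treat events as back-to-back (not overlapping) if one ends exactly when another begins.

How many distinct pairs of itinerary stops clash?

6

Check each pair: they overlap iff neither finishes before the other starts.
Sorted by start: Museum Photo, Castle Tasting, Cathedral Photo, Park Stop, Gardens Tour, Aquarium Break, Observatory Break, Gardens Hike.
Castle Tasting starts before Museum Photo ends → Museum Photo and Castle Tasting overlap.
Cathedral Photo starts exactly when Museum Photo ends (back-to-back, no overlap), so Museum Photo has no further overlaps.
Cathedral Photo starts before Castle Tasting ends → Castle Tasting and Cathedral Photo overlap.
Park Stop starts after Castle Tasting ends, so Castle Tasting has no further overlaps.
Park Stop starts after Cathedral Photo ends, so Cathedral Photo has no further overlaps.
Gardens Tour starts after Park Stop ends, so Park Stop has no further overlaps.
Aquarium Break starts before Gardens Tour ends → Gardens Tour and Aquarium Break overlap.
Observatory Break starts before Gardens Tour ends → Gardens Tour and Observatory Break overlap.
Gardens Hike starts after Gardens Tour ends.
Observatory Break starts before Aquarium Break ends → Aquarium Break and Observatory Break overlap.
Gardens Hike starts after Aquarium Break ends.
Gardens Hike starts before Observatory Break ends → Observatory Break and Gardens Hike overlap.
Overlapping pairs: Aquarium Break & Gardens Tour, Aquarium Break & Observatory Break, Castle Tasting & Cathedral Photo, Castle Tasting & Museum Photo, Gardens Hike & Observatory Break, Gardens Tour & Observatory Break — 6 in total.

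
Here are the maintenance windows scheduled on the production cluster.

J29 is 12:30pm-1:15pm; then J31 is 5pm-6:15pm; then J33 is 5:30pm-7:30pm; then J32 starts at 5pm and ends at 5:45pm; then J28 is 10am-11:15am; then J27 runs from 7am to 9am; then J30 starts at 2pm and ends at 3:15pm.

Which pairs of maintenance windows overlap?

J31 & J32, J31 & J33, J32 & J33

Check each pair: they overlap iff neither finishes before the other starts.
Sorted by start: J27, J28, J29, J30, J31, J32, J33.
J28 starts after J27 ends — done with J27.
J29 starts after J28 ends — done with J28.
J30 starts after J29 ends — done with J29.
J31 starts after J30 ends — done with J30.
J32 starts before J31 ends → J31 and J32 overlap.
J33 starts before J31 ends → J31 and J33 overlap.
J33 starts before J32 ends → J32 and J33 overlap.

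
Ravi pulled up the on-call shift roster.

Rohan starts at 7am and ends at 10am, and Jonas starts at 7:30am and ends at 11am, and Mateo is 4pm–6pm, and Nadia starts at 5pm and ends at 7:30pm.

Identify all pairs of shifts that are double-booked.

Jonas & Rohan, Mateo & Nadia

Check each pair: they overlap iff neither finishes before the other starts.
Sorted by start: Rohan, Jonas, Mateo, Nadia.
Jonas starts before Rohan ends → Rohan and Jonas overlap.
Mateo starts after Rohan ends — done with Rohan.
Mateo starts after Jonas ends — done with Jonas.
Nadia starts before Mateo ends → Mateo and Nadia overlap.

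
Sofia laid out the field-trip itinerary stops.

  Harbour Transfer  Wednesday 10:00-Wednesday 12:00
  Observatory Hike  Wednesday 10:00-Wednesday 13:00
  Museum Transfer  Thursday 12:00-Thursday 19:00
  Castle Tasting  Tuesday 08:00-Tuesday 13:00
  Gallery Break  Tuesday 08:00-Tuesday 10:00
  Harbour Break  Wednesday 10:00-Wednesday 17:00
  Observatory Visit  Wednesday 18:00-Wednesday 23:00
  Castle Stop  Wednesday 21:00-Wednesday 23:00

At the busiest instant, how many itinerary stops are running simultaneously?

3

Sweep the timeline, counting +1 at each start and −1 at each end (ends before starts at a tie):
Tuesday 08:00 start Castle Tasting → 1
Tuesday 08:00 start Gallery Break → 2
Tuesday 10:00 end Gallery Break → 1
Tuesday 13:00 end Castle Tasting → 0
Wednesday 10:00 start Harbour Break → 1
Wednesday 10:00 start Harbour Transfer → 2
Wednesday 10:00 start Observatory Hike → 3
Wednesday 12:00 end Harbour Transfer → 2
Wednesday 13:00 end Observatory Hike → 1
Wednesday 17:00 end Harbour Break → 0
Wednesday 18:00 start Observatory Visit → 1
Wednesday 21:00 start Castle Stop → 2
Wednesday 23:00 end Castle Stop → 1
Wednesday 23:00 end Observatory Visit → 0
Thursday 12:00 start Museum Transfer → 1
Thursday 19:00 end Museum Transfer → 0
Peak is 3, at Wednesday 10:00 (Harbour Break, Harbour Transfer, Observatory Hike).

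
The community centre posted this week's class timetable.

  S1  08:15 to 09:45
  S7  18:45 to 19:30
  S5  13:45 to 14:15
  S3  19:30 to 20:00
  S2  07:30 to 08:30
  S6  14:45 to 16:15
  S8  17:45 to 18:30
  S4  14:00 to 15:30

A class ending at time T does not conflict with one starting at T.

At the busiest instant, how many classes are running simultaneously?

Sweep the timeline, counting +1 at each start and −1 at each end (ends before starts at a tie):
07:30 start S2 → 1
08:15 start S1 → 2
08:30 end S2 → 1
09:45 end S1 → 0
13:45 start S5 → 1
14:00 start S4 → 2
14:15 end S5 → 1
14:45 start S6 → 2
15:30 end S4 → 1
16:15 end S6 → 0
17:45 start S8 → 1
18:30 end S8 → 0
18:45 start S7 → 1
19:30 end S7 → 0
19:30 start S3 → 1
20:00 end S3 → 0
Peak is 2, at 08:15 (S1, S2).

2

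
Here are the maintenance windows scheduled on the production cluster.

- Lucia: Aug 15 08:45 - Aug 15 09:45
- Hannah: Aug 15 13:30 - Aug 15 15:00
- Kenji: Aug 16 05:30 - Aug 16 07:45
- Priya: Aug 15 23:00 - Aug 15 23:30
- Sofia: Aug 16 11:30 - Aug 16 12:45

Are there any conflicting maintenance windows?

Sorted by start: Lucia, Hannah, Priya, Kenji, Sofia.
Hannah starts after Lucia ends; Lucia is clear from here.
Priya starts after Hannah ends; Hannah is clear from here.
Kenji starts after Priya ends; Priya is clear from here.
Sofia starts after Kenji ends.
Every pair is clear; the schedule has no overlaps.

No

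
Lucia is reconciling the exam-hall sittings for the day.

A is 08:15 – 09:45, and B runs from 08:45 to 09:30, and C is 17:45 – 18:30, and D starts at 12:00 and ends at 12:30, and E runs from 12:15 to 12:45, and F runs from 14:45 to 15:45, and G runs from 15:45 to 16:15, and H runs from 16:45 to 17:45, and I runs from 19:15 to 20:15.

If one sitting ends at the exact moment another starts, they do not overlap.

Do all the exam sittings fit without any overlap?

No

Check each pair: they overlap iff neither finishes before the other starts.
Sorted by start: A, B, D, E, F, G, H, C, I.
B starts before A ends → A and B overlap.
That's a conflict, so the schedule is not conflict-free.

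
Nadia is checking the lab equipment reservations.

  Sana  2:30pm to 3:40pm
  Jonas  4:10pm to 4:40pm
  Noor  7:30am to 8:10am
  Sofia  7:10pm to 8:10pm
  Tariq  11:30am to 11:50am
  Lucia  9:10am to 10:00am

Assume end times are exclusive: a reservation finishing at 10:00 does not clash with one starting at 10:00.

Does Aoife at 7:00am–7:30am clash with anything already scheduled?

No — it doesn't clash with anything

Noor: starts 7:30am at or after Aoife ends 7:30am → clear.
Lucia: starts 9:10am at or after Aoife ends 7:30am → clear.
Tariq: starts 11:30am at or after Aoife ends 7:30am → clear.
Sana: starts 2:30pm at or after Aoife ends 7:30am → clear.
Jonas: starts 4:10pm at or after Aoife ends 7:30am → clear.
Sofia: starts 7:10pm at or after Aoife ends 7:30am → clear.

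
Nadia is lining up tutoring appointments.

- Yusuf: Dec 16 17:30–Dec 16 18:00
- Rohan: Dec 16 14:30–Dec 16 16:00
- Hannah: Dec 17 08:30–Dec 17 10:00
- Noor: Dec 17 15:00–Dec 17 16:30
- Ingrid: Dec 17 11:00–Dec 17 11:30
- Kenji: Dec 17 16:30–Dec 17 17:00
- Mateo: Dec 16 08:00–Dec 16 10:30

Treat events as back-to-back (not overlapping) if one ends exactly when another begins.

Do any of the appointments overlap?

No

Check each pair: they overlap iff neither finishes before the other starts.
Sorted by start: Mateo, Rohan, Yusuf, Hannah, Ingrid, Noor, Kenji.
Rohan starts after Mateo ends, so Mateo has no further overlaps.
Yusuf starts after Rohan ends, so Rohan has no further overlaps.
Hannah starts after Yusuf ends, so Yusuf has no further overlaps.
Ingrid starts after Hannah ends, so Hannah has no further overlaps.
Noor starts after Ingrid ends, so Ingrid has no further overlaps.
Kenji starts exactly when Noor ends (back-to-back, no overlap).
Every pair is clear; the schedule has no overlaps.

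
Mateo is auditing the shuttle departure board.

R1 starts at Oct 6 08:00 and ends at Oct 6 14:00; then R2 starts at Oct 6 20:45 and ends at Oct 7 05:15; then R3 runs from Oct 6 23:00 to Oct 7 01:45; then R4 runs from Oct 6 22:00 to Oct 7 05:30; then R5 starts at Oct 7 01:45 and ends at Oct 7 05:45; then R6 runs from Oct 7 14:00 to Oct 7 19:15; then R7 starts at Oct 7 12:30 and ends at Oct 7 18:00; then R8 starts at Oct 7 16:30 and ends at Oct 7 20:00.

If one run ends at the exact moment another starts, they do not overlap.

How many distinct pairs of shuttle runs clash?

8

Sorted by start: R1, R2, R4, R3, R5, R7, R6, R8.
R2 starts after R1 ends, so nothing later overlaps R1 either.
R4 starts before R2 ends → R2 and R4 overlap.
R3 starts before R2 ends → R2 and R3 overlap.
R5 starts before R2 ends → R2 and R5 overlap.
R7 starts after R2 ends, so nothing later overlaps R2 either.
R3 starts before R4 ends → R4 and R3 overlap.
R5 starts before R4 ends → R4 and R5 overlap.
R7 starts after R4 ends, so nothing later overlaps R4 either.
R5 starts exactly when R3 ends (back-to-back, no overlap), so nothing later overlaps R3 either.
R7 starts after R5 ends, so nothing later overlaps R5 either.
R6 starts before R7 ends → R7 and R6 overlap.
R8 starts before R7 ends → R7 and R8 overlap.
R8 starts before R6 ends → R6 and R8 overlap.
Overlapping pairs: R2 & R3, R2 & R4, R2 & R5, R3 & R4, R4 & R5, R6 & R7, R6 & R8, R7 & R8 — 8 in total.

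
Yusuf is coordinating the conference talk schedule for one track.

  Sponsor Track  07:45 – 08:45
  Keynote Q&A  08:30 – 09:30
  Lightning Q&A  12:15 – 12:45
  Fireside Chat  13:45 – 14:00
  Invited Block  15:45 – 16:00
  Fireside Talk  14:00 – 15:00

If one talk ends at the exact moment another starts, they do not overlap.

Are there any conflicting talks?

Sorted by start: Sponsor Track, Keynote Q&A, Lightning Q&A, Fireside Chat, Fireside Talk, Invited Block.
Keynote Q&A starts before Sponsor Track ends → Sponsor Track and Keynote Q&A overlap.
That's a conflict, so the schedule is not conflict-free.

Yes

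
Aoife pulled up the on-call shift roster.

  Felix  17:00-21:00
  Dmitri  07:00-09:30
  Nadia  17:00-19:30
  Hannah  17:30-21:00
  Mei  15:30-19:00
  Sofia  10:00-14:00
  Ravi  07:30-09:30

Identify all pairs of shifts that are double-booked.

Sorted by start: Dmitri, Ravi, Sofia, Mei, Nadia, Felix, Hannah.
Ravi starts before Dmitri ends → Dmitri and Ravi overlap.
Sofia starts after Dmitri ends, so nothing later overlaps Dmitri either.
Sofia starts after Ravi ends, so nothing later overlaps Ravi either.
Mei starts after Sofia ends, so nothing later overlaps Sofia either.
Nadia starts before Mei ends → Mei and Nadia overlap.
Felix starts before Mei ends → Mei and Felix overlap.
Hannah starts before Mei ends → Mei and Hannah overlap.
Felix starts before Nadia ends → Nadia and Felix overlap.
Hannah starts before Nadia ends → Nadia and Hannah overlap.
Hannah starts before Felix ends → Felix and Hannah overlap.

Dmitri & Ravi, Felix & Hannah, Felix & Mei, Felix & Nadia, Hannah & Mei, Hannah & Nadia, Mei & Nadia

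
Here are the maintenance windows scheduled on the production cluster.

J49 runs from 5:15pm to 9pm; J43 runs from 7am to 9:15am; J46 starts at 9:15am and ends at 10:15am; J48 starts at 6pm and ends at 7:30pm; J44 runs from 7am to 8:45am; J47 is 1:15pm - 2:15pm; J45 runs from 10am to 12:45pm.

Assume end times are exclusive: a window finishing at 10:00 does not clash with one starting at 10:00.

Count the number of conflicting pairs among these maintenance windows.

Sorted by start: J43, J44, J46, J45, J47, J49, J48.
J44 starts before J43 ends → J43 and J44 overlap.
J46 starts exactly when J43 ends (back-to-back, no overlap); J43 is clear from here.
J46 starts after J44 ends; J44 is clear from here.
J45 starts before J46 ends → J46 and J45 overlap.
J47 starts after J46 ends; J46 is clear from here.
J47 starts after J45 ends; J45 is clear from here.
J49 starts after J47 ends; J47 is clear from here.
J48 starts before J49 ends → J49 and J48 overlap.
Overlapping pairs: J43 & J44, J45 & J46, J48 & J49 — 3 in total.

3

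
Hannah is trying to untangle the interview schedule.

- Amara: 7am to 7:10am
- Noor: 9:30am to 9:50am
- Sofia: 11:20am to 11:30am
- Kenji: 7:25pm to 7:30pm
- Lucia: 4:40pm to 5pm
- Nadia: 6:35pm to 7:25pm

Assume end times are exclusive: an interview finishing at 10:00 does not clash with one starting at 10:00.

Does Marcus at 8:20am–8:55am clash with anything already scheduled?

No — it doesn't clash with anything

Amara: ends 7:10am at or before Marcus starts 8:20am → clear.
Noor: starts 9:30am at or after Marcus ends 8:55am → clear.
Sofia: starts 11:20am at or after Marcus ends 8:55am → clear.
Lucia: starts 4:40pm at or after Marcus ends 8:55am → clear.
Nadia: starts 6:35pm at or after Marcus ends 8:55am → clear.
Kenji: starts 7:25pm at or after Marcus ends 8:55am → clear.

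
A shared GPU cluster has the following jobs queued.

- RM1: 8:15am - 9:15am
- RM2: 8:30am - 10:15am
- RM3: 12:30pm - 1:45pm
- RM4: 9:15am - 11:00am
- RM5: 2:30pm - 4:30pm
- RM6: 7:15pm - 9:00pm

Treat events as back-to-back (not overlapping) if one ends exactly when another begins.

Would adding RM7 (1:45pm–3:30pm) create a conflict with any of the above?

RM1: ends 9:15am at or before RM7 starts 1:45pm → clear.
RM2: ends 10:15am at or before RM7 starts 1:45pm → clear.
RM4: ends 11:00am at or before RM7 starts 1:45pm → clear.
RM3: ends 1:45pm at or before RM7 starts 1:45pm → clear.
RM5: starts 2:30pm before RM7 ends 3:30pm, and ends 4:30pm after RM7 starts 1:45pm → overlap.
RM6: starts 7:15pm at or after RM7 ends 3:30pm → clear.
RM7 overlaps RM5.

Yes — it overlaps RM5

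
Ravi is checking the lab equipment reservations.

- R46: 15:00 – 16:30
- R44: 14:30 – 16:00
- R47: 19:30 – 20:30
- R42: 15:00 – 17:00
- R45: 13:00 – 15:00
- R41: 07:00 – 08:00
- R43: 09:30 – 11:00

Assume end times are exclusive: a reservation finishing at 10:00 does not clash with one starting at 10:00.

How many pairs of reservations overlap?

Sorted by start: R41, R43, R45, R44, R42, R46, R47.
R43 starts after R41 ends; R41 is clear from here.
R45 starts after R43 ends; R43 is clear from here.
R44 starts before R45 ends → R45 and R44 overlap.
R42 starts exactly when R45 ends (back-to-back, no overlap); R45 is clear from here.
R42 starts before R44 ends → R44 and R42 overlap.
R46 starts before R44 ends → R44 and R46 overlap.
R47 starts after R44 ends.
R46 starts before R42 ends → R42 and R46 overlap.
R47 starts after R42 ends.
R47 starts after R46 ends.
Overlapping pairs: R42 & R44, R42 & R46, R44 & R45, R44 & R46 — 4 in total.

4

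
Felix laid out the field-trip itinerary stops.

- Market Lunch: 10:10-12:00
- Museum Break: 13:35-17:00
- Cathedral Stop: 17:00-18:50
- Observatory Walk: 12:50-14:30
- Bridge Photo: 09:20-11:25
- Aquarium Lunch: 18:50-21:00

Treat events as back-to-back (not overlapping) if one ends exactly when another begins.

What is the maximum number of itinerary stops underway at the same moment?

2

Sweep the timeline, counting +1 at each start and −1 at each end (ends before starts at a tie):
09:20 start Bridge Photo → 1
10:10 start Market Lunch → 2
11:25 end Bridge Photo → 1
12:00 end Market Lunch → 0
12:50 start Observatory Walk → 1
13:35 start Museum Break → 2
14:30 end Observatory Walk → 1
17:00 end Museum Break → 0
17:00 start Cathedral Stop → 1
18:50 end Cathedral Stop → 0
18:50 start Aquarium Lunch → 1
21:00 end Aquarium Lunch → 0
Peak is 2, at 10:10 (Bridge Photo, Market Lunch).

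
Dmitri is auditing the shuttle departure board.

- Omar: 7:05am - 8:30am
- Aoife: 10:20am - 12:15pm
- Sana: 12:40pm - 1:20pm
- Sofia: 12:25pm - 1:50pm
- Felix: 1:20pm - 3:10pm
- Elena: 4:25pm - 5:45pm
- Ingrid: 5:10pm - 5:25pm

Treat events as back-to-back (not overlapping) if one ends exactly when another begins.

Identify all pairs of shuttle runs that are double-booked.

Sorted by start: Omar, Aoife, Sofia, Sana, Felix, Elena, Ingrid.
Aoife starts after Omar ends; Omar is clear from here.
Sofia starts after Aoife ends; Aoife is clear from here.
Sana starts before Sofia ends → Sofia and Sana overlap.
Felix starts before Sofia ends → Sofia and Felix overlap.
Elena starts after Sofia ends; Sofia is clear from here.
Felix starts exactly when Sana ends (back-to-back, no overlap); Sana is clear from here.
Elena starts after Felix ends; Felix is clear from here.
Ingrid starts before Elena ends → Elena and Ingrid overlap.

Elena & Ingrid, Felix & Sofia, Sana & Sofia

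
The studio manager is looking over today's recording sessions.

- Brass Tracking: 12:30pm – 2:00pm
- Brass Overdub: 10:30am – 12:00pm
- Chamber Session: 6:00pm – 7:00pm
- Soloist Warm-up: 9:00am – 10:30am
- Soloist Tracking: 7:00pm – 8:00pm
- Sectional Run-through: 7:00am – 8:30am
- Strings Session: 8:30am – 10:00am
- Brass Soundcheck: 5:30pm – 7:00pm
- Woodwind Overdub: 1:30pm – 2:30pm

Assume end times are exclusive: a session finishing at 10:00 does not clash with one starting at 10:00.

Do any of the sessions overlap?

Sorted by start: Sectional Run-through, Strings Session, Soloist Warm-up, Brass Overdub, Brass Tracking, Woodwind Overdub, Brass Soundcheck, Chamber Session, Soloist Tracking.
Strings Session starts exactly when Sectional Run-through ends (back-to-back, no overlap), so Sectional Run-through has no further overlaps.
Soloist Warm-up starts before Strings Session ends → Strings Session and Soloist Warm-up overlap.
That's a conflict, so the schedule is not conflict-free.

Yes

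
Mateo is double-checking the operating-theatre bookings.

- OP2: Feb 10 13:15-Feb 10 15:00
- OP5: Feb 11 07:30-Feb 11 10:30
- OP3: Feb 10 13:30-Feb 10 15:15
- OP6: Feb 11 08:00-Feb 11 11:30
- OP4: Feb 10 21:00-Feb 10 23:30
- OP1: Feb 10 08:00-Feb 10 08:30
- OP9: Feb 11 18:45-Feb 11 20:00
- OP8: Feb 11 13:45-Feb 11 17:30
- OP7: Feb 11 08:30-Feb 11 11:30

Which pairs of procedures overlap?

OP2 & OP3, OP5 & OP6, OP5 & OP7, OP6 & OP7

Check each pair: they overlap iff neither finishes before the other starts.
Sorted by start: OP1, OP2, OP3, OP4, OP5, OP6, OP7, OP8, OP9.
OP2 starts after OP1 ends — done with OP1.
OP3 starts before OP2 ends → OP2 and OP3 overlap.
OP4 starts after OP2 ends — done with OP2.
OP4 starts after OP3 ends — done with OP3.
OP5 starts after OP4 ends — done with OP4.
OP6 starts before OP5 ends → OP5 and OP6 overlap.
OP7 starts before OP5 ends → OP5 and OP7 overlap.
OP8 starts after OP5 ends — done with OP5.
OP7 starts before OP6 ends → OP6 and OP7 overlap.
OP8 starts after OP6 ends — done with OP6.
OP8 starts after OP7 ends — done with OP7.
OP9 starts after OP8 ends.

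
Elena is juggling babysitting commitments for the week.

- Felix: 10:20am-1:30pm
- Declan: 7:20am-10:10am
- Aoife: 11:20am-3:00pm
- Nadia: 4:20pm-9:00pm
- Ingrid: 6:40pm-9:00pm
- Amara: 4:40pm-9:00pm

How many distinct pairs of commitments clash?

Sorted by start: Declan, Felix, Aoife, Nadia, Amara, Ingrid.
Felix starts after Declan ends, so nothing later overlaps Declan either.
Aoife starts before Felix ends → Felix and Aoife overlap.
Nadia starts after Felix ends, so nothing later overlaps Felix either.
Nadia starts after Aoife ends, so nothing later overlaps Aoife either.
Amara starts before Nadia ends → Nadia and Amara overlap.
Ingrid starts before Nadia ends → Nadia and Ingrid overlap.
Ingrid starts before Amara ends → Amara and Ingrid overlap.
Overlapping pairs: Amara & Ingrid, Amara & Nadia, Aoife & Felix, Ingrid & Nadia — 4 in total.

4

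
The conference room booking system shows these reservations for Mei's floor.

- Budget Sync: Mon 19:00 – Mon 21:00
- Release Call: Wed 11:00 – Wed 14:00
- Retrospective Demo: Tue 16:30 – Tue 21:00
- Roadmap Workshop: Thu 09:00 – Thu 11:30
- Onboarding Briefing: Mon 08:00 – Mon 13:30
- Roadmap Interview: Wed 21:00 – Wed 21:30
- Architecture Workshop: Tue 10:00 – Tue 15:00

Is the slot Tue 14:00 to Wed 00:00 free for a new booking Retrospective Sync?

Onboarding Briefing: ends Mon 13:30 at or before Retrospective Sync starts Tue 14:00 → clear.
Budget Sync: ends Mon 21:00 at or before Retrospective Sync starts Tue 14:00 → clear.
Architecture Workshop: starts Tue 10:00 before Retrospective Sync ends Wed 00:00, and ends Tue 15:00 after Retrospective Sync starts Tue 14:00 → overlap.
Retrospective Demo: starts Tue 16:30 before Retrospective Sync ends Wed 00:00, and ends Tue 21:00 after Retrospective Sync starts Tue 14:00 → overlap.
Release Call: starts Wed 11:00 at or after Retrospective Sync ends Wed 00:00 → clear.
Roadmap Interview: starts Wed 21:00 at or after Retrospective Sync ends Wed 00:00 → clear.
Roadmap Workshop: starts Thu 09:00 at or after Retrospective Sync ends Wed 00:00 → clear.
Retrospective Sync overlaps Architecture Workshop, Retrospective Demo.

No — it overlaps Architecture Workshop, Retrospective Demo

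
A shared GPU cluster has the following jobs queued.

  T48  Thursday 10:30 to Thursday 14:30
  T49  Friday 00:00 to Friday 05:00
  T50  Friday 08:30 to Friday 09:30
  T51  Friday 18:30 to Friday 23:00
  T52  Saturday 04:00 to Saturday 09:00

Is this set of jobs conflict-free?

Yes

Two intervals overlap when each starts before the other ends.
Sorted by start: T48, T49, T50, T51, T52.
T49 starts after T48 ends, so nothing later overlaps T48 either.
T50 starts after T49 ends, so nothing later overlaps T49 either.
T51 starts after T50 ends, so nothing later overlaps T50 either.
T52 starts after T51 ends.
Every pair is clear; the schedule has no overlaps.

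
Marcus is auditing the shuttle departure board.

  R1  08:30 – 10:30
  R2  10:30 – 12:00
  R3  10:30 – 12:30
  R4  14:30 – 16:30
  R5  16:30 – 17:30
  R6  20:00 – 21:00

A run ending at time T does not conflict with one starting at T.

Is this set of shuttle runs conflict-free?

Check each pair: they overlap iff neither finishes before the other starts.
Sorted by start: R1, R2, R3, R4, R5, R6.
R2 starts exactly when R1 ends (back-to-back, no overlap); R1 is clear from here.
R3 starts before R2 ends → R2 and R3 overlap.
That's a conflict, so the schedule is not conflict-free.

No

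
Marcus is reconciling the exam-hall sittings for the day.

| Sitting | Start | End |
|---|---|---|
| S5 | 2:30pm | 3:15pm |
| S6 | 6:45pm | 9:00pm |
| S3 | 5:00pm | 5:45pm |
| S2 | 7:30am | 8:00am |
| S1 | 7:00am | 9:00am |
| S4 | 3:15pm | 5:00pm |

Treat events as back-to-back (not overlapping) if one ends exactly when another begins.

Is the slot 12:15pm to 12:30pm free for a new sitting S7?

Yes — the slot is free

S1: ends 9:00am at or before S7 starts 12:15pm → clear.
S2: ends 8:00am at or before S7 starts 12:15pm → clear.
S5: starts 2:30pm at or after S7 ends 12:30pm → clear.
S4: starts 3:15pm at or after S7 ends 12:30pm → clear.
S3: starts 5:00pm at or after S7 ends 12:30pm → clear.
S6: starts 6:45pm at or after S7 ends 12:30pm → clear.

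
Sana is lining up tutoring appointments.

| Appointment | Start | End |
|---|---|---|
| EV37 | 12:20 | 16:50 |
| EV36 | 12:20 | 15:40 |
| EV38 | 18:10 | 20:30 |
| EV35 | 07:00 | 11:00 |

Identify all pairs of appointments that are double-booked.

EV36 & EV37

Sorted by start: EV35, EV36, EV37, EV38.
EV36 starts after EV35 ends; EV35 is clear from here.
EV37 starts before EV36 ends → EV36 and EV37 overlap.
EV38 starts after EV36 ends.
EV38 starts after EV37 ends.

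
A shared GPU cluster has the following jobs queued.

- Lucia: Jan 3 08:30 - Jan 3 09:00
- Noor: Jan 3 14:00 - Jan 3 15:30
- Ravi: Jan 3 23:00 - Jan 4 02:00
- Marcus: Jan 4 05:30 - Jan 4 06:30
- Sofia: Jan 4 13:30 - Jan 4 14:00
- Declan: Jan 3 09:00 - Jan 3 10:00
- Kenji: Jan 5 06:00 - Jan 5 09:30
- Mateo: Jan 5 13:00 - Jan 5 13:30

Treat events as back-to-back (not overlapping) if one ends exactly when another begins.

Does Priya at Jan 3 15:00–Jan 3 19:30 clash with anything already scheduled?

Yes — it overlaps Noor

Lucia: ends Jan 3 09:00 at or before Priya starts Jan 3 15:00 → clear.
Declan: ends Jan 3 10:00 at or before Priya starts Jan 3 15:00 → clear.
Noor: starts Jan 3 14:00 before Priya ends Jan 3 19:30, and ends Jan 3 15:30 after Priya starts Jan 3 15:00 → overlap.
Ravi: starts Jan 3 23:00 at or after Priya ends Jan 3 19:30 → clear.
Marcus: starts Jan 4 05:30 at or after Priya ends Jan 3 19:30 → clear.
Sofia: starts Jan 4 13:30 at or after Priya ends Jan 3 19:30 → clear.
Kenji: starts Jan 5 06:00 at or after Priya ends Jan 3 19:30 → clear.
Mateo: starts Jan 5 13:00 at or after Priya ends Jan 3 19:30 → clear.
Priya overlaps Noor.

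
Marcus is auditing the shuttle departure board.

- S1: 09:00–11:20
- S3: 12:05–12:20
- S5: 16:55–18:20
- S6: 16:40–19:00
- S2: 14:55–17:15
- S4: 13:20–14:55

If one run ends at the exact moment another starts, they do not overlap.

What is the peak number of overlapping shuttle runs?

Sweep the timeline, counting +1 at each start and −1 at each end (ends before starts at a tie):
09:00 start S1 → 1
11:20 end S1 → 0
12:05 start S3 → 1
12:20 end S3 → 0
13:20 start S4 → 1
14:55 end S4 → 0
14:55 start S2 → 1
16:40 start S6 → 2
16:55 start S5 → 3
17:15 end S2 → 2
18:20 end S5 → 1
19:00 end S6 → 0
Peak is 3, at 16:55 (S2, S5, S6).

3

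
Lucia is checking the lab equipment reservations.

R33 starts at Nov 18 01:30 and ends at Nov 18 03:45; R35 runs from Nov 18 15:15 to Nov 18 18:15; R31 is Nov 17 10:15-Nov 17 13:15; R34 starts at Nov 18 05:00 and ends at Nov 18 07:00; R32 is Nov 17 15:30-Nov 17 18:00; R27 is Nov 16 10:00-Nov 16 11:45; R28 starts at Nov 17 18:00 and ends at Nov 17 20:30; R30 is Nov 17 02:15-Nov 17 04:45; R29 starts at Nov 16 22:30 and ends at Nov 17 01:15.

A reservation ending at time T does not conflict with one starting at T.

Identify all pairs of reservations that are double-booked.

none

Sorted by start: R27, R29, R30, R31, R32, R28, R33, R34, R35.
R29 starts after R27 ends, so nothing later overlaps R27 either.
R30 starts after R29 ends, so nothing later overlaps R29 either.
R31 starts after R30 ends, so nothing later overlaps R30 either.
R32 starts after R31 ends, so nothing later overlaps R31 either.
R28 starts exactly when R32 ends (back-to-back, no overlap), so nothing later overlaps R32 either.
R33 starts after R28 ends, so nothing later overlaps R28 either.
R34 starts after R33 ends, so nothing later overlaps R33 either.
R35 starts after R34 ends.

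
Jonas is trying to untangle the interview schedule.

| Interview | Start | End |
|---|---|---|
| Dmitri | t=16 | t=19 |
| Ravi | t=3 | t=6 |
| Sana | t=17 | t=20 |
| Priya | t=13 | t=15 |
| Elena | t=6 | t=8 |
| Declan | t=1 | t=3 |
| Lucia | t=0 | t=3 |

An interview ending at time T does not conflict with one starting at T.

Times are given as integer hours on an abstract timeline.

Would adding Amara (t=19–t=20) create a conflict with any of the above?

Lucia: ends t=3 at or before Amara starts t=19 → clear.
Declan: ends t=3 at or before Amara starts t=19 → clear.
Ravi: ends t=6 at or before Amara starts t=19 → clear.
Elena: ends t=8 at or before Amara starts t=19 → clear.
Priya: ends t=15 at or before Amara starts t=19 → clear.
Dmitri: ends t=19 at or before Amara starts t=19 → clear.
Sana: starts t=17 before Amara ends t=20, and ends t=20 after Amara starts t=19 → overlap.
Amara overlaps Sana.

Yes — it overlaps Sana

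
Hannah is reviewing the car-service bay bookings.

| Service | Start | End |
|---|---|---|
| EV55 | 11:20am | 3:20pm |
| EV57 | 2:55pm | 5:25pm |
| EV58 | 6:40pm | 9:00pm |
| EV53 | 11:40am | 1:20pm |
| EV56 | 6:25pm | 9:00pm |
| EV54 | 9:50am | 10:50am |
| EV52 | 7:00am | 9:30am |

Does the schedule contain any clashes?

Yes

Sorted by start: EV52, EV54, EV55, EV53, EV57, EV56, EV58.
EV54 starts after EV52 ends — done with EV52.
EV55 starts after EV54 ends — done with EV54.
EV53 starts before EV55 ends → EV55 and EV53 overlap.
That's a conflict, so the schedule is not conflict-free.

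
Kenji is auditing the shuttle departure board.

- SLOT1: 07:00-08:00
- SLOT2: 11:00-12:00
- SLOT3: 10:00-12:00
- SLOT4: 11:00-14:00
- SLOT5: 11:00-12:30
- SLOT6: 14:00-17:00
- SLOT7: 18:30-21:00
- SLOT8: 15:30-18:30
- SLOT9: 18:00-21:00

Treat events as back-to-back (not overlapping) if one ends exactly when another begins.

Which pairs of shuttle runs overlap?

Check each pair: they overlap iff neither finishes before the other starts.
Sorted by start: SLOT1, SLOT3, SLOT2, SLOT4, SLOT5, SLOT6, SLOT8, SLOT9, SLOT7.
SLOT3 starts after SLOT1 ends — done with SLOT1.
SLOT2 starts before SLOT3 ends → SLOT3 and SLOT2 overlap.
SLOT4 starts before SLOT3 ends → SLOT3 and SLOT4 overlap.
SLOT5 starts before SLOT3 ends → SLOT3 and SLOT5 overlap.
SLOT6 starts after SLOT3 ends — done with SLOT3.
SLOT4 starts before SLOT2 ends → SLOT2 and SLOT4 overlap.
SLOT5 starts before SLOT2 ends → SLOT2 and SLOT5 overlap.
SLOT6 starts after SLOT2 ends — done with SLOT2.
SLOT5 starts before SLOT4 ends → SLOT4 and SLOT5 overlap.
SLOT6 starts exactly when SLOT4 ends (back-to-back, no overlap) — done with SLOT4.
SLOT6 starts after SLOT5 ends — done with SLOT5.
SLOT8 starts before SLOT6 ends → SLOT6 and SLOT8 overlap.
SLOT9 starts after SLOT6 ends — done with SLOT6.
SLOT9 starts before SLOT8 ends → SLOT8 and SLOT9 overlap.
SLOT7 starts exactly when SLOT8 ends (back-to-back, no overlap).
SLOT7 starts before SLOT9 ends → SLOT9 and SLOT7 overlap.

SLOT2 & SLOT3, SLOT2 & SLOT4, SLOT2 & SLOT5, SLOT3 & SLOT4, SLOT3 & SLOT5, SLOT4 & SLOT5, SLOT6 & SLOT8, SLOT7 & SLOT9, SLOT8 & SLOT9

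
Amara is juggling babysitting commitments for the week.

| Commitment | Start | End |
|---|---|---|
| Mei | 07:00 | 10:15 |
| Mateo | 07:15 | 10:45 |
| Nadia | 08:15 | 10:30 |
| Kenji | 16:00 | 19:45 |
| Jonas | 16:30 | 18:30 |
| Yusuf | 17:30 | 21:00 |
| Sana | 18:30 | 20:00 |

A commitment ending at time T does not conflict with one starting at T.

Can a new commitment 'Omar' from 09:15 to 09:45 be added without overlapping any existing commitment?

Mei: starts 07:00 before Omar ends 09:45, and ends 10:15 after Omar starts 09:15 → overlap.
Mateo: starts 07:15 before Omar ends 09:45, and ends 10:45 after Omar starts 09:15 → overlap.
Nadia: starts 08:15 before Omar ends 09:45, and ends 10:30 after Omar starts 09:15 → overlap.
Kenji: starts 16:00 at or after Omar ends 09:45 → clear.
Jonas: starts 16:30 at or after Omar ends 09:45 → clear.
Yusuf: starts 17:30 at or after Omar ends 09:45 → clear.
Sana: starts 18:30 at or after Omar ends 09:45 → clear.
Omar overlaps Mei, Mateo, Nadia.

No — it overlaps Mateo, Mei, Nadia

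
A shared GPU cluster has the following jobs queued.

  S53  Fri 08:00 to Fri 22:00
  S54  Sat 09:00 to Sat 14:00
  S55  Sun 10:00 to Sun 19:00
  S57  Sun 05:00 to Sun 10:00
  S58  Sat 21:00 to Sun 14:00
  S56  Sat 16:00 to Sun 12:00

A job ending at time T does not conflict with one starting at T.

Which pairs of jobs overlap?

S55 & S56, S55 & S58, S56 & S57, S56 & S58, S57 & S58

Sorted by start: S53, S54, S56, S58, S57, S55.
S54 starts after S53 ends; S53 is clear from here.
S56 starts after S54 ends; S54 is clear from here.
S58 starts before S56 ends → S56 and S58 overlap.
S57 starts before S56 ends → S56 and S57 overlap.
S55 starts before S56 ends → S56 and S55 overlap.
S57 starts before S58 ends → S58 and S57 overlap.
S55 starts before S58 ends → S58 and S55 overlap.
S55 starts exactly when S57 ends (back-to-back, no overlap).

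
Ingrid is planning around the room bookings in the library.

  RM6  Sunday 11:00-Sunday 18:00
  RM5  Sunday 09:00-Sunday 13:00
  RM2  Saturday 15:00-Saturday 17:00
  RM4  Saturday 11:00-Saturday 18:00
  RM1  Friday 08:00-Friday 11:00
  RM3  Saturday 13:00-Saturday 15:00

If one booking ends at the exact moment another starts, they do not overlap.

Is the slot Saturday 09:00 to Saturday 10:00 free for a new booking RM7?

Yes — the slot is free

RM1: ends Friday 11:00 at or before RM7 starts Saturday 09:00 → clear.
RM4: starts Saturday 11:00 at or after RM7 ends Saturday 10:00 → clear.
RM3: starts Saturday 13:00 at or after RM7 ends Saturday 10:00 → clear.
RM2: starts Saturday 15:00 at or after RM7 ends Saturday 10:00 → clear.
RM5: starts Sunday 09:00 at or after RM7 ends Saturday 10:00 → clear.
RM6: starts Sunday 11:00 at or after RM7 ends Saturday 10:00 → clear.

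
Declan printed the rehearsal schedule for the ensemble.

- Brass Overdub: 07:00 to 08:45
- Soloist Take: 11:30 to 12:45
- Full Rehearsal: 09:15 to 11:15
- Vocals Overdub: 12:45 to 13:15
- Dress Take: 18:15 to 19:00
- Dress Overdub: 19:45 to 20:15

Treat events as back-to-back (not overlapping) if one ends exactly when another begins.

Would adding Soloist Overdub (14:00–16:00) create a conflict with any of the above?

Brass Overdub: ends 08:45 at or before Soloist Overdub starts 14:00 → clear.
Full Rehearsal: ends 11:15 at or before Soloist Overdub starts 14:00 → clear.
Soloist Take: ends 12:45 at or before Soloist Overdub starts 14:00 → clear.
Vocals Overdub: ends 13:15 at or before Soloist Overdub starts 14:00 → clear.
Dress Take: starts 18:15 at or after Soloist Overdub ends 16:00 → clear.
Dress Overdub: starts 19:45 at or after Soloist Overdub ends 16:00 → clear.

No — it doesn't clash with anything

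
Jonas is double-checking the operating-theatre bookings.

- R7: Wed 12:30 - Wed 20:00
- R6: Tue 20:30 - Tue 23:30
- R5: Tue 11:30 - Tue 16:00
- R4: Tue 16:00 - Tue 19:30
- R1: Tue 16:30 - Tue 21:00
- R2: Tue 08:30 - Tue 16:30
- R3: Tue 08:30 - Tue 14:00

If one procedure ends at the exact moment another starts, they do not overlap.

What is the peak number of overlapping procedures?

3

Walk through starts and ends in time order (an end at T is processed before a start at T):
Tue 08:30 start R2 → 1
Tue 08:30 start R3 → 2
Tue 11:30 start R5 → 3
Tue 14:00 end R3 → 2
Tue 16:00 end R5 → 1
Tue 16:00 start R4 → 2
Tue 16:30 end R2 → 1
Tue 16:30 start R1 → 2
Tue 19:30 end R4 → 1
Tue 20:30 start R6 → 2
Tue 21:00 end R1 → 1
Tue 23:30 end R6 → 0
Wed 12:30 start R7 → 1
Wed 20:00 end R7 → 0
Peak is 3, at Tue 11:30 (R2, R3, R5).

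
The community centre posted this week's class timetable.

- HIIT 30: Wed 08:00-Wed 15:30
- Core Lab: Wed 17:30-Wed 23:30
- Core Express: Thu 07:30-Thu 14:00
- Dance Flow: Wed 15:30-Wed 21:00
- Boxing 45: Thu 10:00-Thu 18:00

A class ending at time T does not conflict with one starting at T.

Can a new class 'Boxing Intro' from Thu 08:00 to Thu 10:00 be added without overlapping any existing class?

HIIT 30: ends Wed 15:30 at or before Boxing Intro starts Thu 08:00 → clear.
Dance Flow: ends Wed 21:00 at or before Boxing Intro starts Thu 08:00 → clear.
Core Lab: ends Wed 23:30 at or before Boxing Intro starts Thu 08:00 → clear.
Core Express: starts Thu 07:30 before Boxing Intro ends Thu 10:00, and ends Thu 14:00 after Boxing Intro starts Thu 08:00 → overlap.
Boxing 45: starts Thu 10:00 at or after Boxing Intro ends Thu 10:00 → clear.
Boxing Intro overlaps Core Express.

No — it overlaps Core Express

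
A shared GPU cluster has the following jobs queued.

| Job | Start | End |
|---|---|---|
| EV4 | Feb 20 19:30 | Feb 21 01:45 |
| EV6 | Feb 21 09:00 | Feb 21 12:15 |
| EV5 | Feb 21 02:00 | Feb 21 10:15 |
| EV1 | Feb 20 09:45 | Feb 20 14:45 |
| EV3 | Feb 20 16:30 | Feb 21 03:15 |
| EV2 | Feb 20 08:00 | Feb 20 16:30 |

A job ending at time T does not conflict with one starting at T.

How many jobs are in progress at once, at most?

Sort all start/end points and keep a running count:
Feb 20 08:00 start EV2 → 1
Feb 20 09:45 start EV1 → 2
Feb 20 14:45 end EV1 → 1
Feb 20 16:30 end EV2 → 0
Feb 20 16:30 start EV3 → 1
Feb 20 19:30 start EV4 → 2
Feb 21 01:45 end EV4 → 1
Feb 21 02:00 start EV5 → 2
Feb 21 03:15 end EV3 → 1
Feb 21 09:00 start EV6 → 2
Feb 21 10:15 end EV5 → 1
Feb 21 12:15 end EV6 → 0
Peak is 2, at Feb 20 09:45 (EV1, EV2).

2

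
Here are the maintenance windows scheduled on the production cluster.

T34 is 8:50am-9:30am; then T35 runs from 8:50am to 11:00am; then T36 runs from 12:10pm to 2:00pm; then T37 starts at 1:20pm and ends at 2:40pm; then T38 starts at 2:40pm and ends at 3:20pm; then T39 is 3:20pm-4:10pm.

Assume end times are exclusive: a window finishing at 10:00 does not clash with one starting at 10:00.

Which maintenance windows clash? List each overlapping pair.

Check each pair: they overlap iff neither finishes before the other starts.
Sorted by start: T34, T35, T36, T37, T38, T39.
T35 starts before T34 ends → T34 and T35 overlap.
T36 starts after T34 ends — done with T34.
T36 starts after T35 ends — done with T35.
T37 starts before T36 ends → T36 and T37 overlap.
T38 starts after T36 ends — done with T36.
T38 starts exactly when T37 ends (back-to-back, no overlap) — done with T37.
T39 starts exactly when T38 ends (back-to-back, no overlap).

T34 & T35, T36 & T37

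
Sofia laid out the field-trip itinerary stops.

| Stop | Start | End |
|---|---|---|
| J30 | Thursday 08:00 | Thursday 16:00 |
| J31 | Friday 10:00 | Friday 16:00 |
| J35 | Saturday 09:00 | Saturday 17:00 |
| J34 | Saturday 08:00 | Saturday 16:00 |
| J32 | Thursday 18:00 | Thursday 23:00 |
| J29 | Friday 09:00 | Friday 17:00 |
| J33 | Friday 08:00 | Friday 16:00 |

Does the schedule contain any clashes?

Yes

Sorted by start: J30, J32, J33, J29, J31, J34, J35.
J32 starts after J30 ends — done with J30.
J33 starts after J32 ends — done with J32.
J29 starts before J33 ends → J33 and J29 overlap.
That's a conflict, so the schedule is not conflict-free.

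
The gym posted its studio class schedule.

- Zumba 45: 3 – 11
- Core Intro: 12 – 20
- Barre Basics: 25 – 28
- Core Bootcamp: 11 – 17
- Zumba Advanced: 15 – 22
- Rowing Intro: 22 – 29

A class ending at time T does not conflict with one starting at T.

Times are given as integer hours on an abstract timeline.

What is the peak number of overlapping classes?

Sweep the timeline, counting +1 at each start and −1 at each end (ends before starts at a tie):
3 start Zumba 45 → 1
11 end Zumba 45 → 0
11 start Core Bootcamp → 1
12 start Core Intro → 2
15 start Zumba Advanced → 3
17 end Core Bootcamp → 2
20 end Core Intro → 1
22 end Zumba Advanced → 0
22 start Rowing Intro → 1
25 start Barre Basics → 2
28 end Barre Basics → 1
29 end Rowing Intro → 0
Peak is 3, at 15 (Core Bootcamp, Core Intro, Zumba Advanced).

3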